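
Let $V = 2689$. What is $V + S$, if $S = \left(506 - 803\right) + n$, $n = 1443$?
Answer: $3835$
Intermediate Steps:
$S = 1146$ ($S = \left(506 - 803\right) + 1443 = -297 + 1443 = 1146$)
$V + S = 2689 + 1146 = 3835$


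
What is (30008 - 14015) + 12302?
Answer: 28295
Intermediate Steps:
(30008 - 14015) + 12302 = 15993 + 12302 = 28295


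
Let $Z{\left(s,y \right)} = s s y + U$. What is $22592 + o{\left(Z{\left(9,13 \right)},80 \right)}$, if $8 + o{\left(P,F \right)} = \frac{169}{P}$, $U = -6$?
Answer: $\frac{23645617}{1047} \approx 22584.0$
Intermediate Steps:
$Z{\left(s,y \right)} = -6 + y s^{2}$ ($Z{\left(s,y \right)} = s s y - 6 = s^{2} y - 6 = y s^{2} - 6 = -6 + y s^{2}$)
$o{\left(P,F \right)} = -8 + \frac{169}{P}$
$22592 + o{\left(Z{\left(9,13 \right)},80 \right)} = 22592 - \left(8 - \frac{169}{-6 + 13 \cdot 9^{2}}\right) = 22592 - \left(8 - \frac{169}{-6 + 13 \cdot 81}\right) = 22592 - \left(8 - \frac{169}{-6 + 1053}\right) = 22592 - \left(8 - \frac{169}{1047}\right) = 22592 + \left(-8 + 169 \cdot \frac{1}{1047}\right) = 22592 + \left(-8 + \frac{169}{1047}\right) = 22592 - \frac{8207}{1047} = \frac{23645617}{1047}$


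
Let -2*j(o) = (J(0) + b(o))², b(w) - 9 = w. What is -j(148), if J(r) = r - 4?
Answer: 23409/2 ≈ 11705.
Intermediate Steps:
b(w) = 9 + w
J(r) = -4 + r
j(o) = -(5 + o)²/2 (j(o) = -((-4 + 0) + (9 + o))²/2 = -(-4 + (9 + o))²/2 = -(5 + o)²/2)
-j(148) = -(-1)*(5 + 148)²/2 = -(-1)*153²/2 = -(-1)*23409/2 = -1*(-23409/2) = 23409/2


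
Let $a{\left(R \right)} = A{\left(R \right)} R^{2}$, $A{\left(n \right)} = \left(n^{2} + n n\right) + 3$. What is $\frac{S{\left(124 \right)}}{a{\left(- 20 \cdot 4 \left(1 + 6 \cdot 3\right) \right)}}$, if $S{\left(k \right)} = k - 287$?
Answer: $- \frac{163}{10675903251200} \approx -1.5268 \cdot 10^{-11}$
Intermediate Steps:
$A{\left(n \right)} = 3 + 2 n^{2}$ ($A{\left(n \right)} = \left(n^{2} + n^{2}\right) + 3 = 2 n^{2} + 3 = 3 + 2 n^{2}$)
$S{\left(k \right)} = -287 + k$
$a{\left(R \right)} = R^{2} \left(3 + 2 R^{2}\right)$ ($a{\left(R \right)} = \left(3 + 2 R^{2}\right) R^{2} = R^{2} \left(3 + 2 R^{2}\right)$)
$\frac{S{\left(124 \right)}}{a{\left(- 20 \cdot 4 \left(1 + 6 \cdot 3\right) \right)}} = \frac{-287 + 124}{\left(- 20 \cdot 4 \left(1 + 6 \cdot 3\right)\right)^{2} \left(3 + 2 \left(- 20 \cdot 4 \left(1 + 6 \cdot 3\right)\right)^{2}\right)} = - \frac{163}{\left(- 20 \cdot 4 \left(1 + 18\right)\right)^{2} \left(3 + 2 \left(- 20 \cdot 4 \left(1 + 18\right)\right)^{2}\right)} = - \frac{163}{\left(- 20 \cdot 4 \cdot 19\right)^{2} \left(3 + 2 \left(- 20 \cdot 4 \cdot 19\right)^{2}\right)} = - \frac{163}{\left(\left(-20\right) 76\right)^{2} \left(3 + 2 \left(\left(-20\right) 76\right)^{2}\right)} = - \frac{163}{\left(-1520\right)^{2} \left(3 + 2 \left(-1520\right)^{2}\right)} = - \frac{163}{2310400 \left(3 + 2 \cdot 2310400\right)} = - \frac{163}{2310400 \left(3 + 4620800\right)} = - \frac{163}{2310400 \cdot 4620803} = - \frac{163}{10675903251200}$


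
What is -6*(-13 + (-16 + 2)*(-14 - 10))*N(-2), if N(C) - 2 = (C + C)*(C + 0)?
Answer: -19380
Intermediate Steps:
N(C) = 2 + 2*C² (N(C) = 2 + (C + C)*(C + 0) = 2 + (2*C)*C = 2 + 2*C²)
-6*(-13 + (-16 + 2)*(-14 - 10))*N(-2) = -6*(-13 + (-16 + 2)*(-14 - 10))*(2 + 2*(-2)²) = -6*(-13 - 14*(-24))*(2 + 2*4) = -6*(-13 + 336)*(2 + 8) = -1938*10 = -6*3230 = -19380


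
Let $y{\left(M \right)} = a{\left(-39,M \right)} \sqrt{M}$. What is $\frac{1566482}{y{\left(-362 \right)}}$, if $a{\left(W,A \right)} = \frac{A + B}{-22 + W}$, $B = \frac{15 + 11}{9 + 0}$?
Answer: $- \frac{429999309 i \sqrt{362}}{584992} \approx - 13985.0 i$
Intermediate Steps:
$B = \frac{26}{9} \approx 2.8889$
$a{\left(W,A \right)} = \frac{\frac{26}{9} + A}{-22 + W}$ ($a{\left(W,A \right)} = \frac{A + \frac{26}{9}}{-22 + W} = \frac{\frac{26}{9} + A}{-22 + W}$)
$y{\left(M \right)} = \sqrt{M} \left(- \frac{26}{549} - \frac{M}{61}\right)$ ($y{\left(M \right)} = \frac{\frac{26}{9} + M}{-22 - 39} \sqrt{M} = \frac{\frac{26}{9} + M}{-61} \sqrt{M} = - \frac{\frac{26}{9} + M}{61} \sqrt{M} = \left(- \frac{26}{549} - \frac{M}{61}\right) \sqrt{M} = \sqrt{M} \left(- \frac{26}{549} - \frac{M}{61}\right)$)
$\frac{1566482}{y{\left(-362 \right)}} = \frac{1566482}{\frac{1}{549} \sqrt{-362} \left(-26 - -3258\right)} = \frac{1566482}{\frac{1}{549} i \sqrt{362} \left(-26 + 3258\right)} = \frac{1566482}{\frac{1}{549} i \sqrt{362} \cdot 3232} = \frac{1566482}{\frac{3232}{549} i \sqrt{362}} = 1566482 \left(- \frac{549 i \sqrt{362}}{1169984}\right) = - \frac{429999309 i \sqrt{362}}{584992}$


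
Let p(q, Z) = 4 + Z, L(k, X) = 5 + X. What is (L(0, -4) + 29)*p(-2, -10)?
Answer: -180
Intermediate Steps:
(L(0, -4) + 29)*p(-2, -10) = ((5 - 4) + 29)*(4 - 10) = (1 + 29)*(-6) = 30*(-6) = -180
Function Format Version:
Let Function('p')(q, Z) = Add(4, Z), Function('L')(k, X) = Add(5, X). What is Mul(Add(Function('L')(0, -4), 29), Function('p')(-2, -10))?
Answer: -180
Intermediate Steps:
Mul(Add(Function('L')(0, -4), 29), Function('p')(-2, -10)) = Mul(Add(Add(5, -4), 29), Add(4, -10)) = Mul(Add(1, 29), -6) = Mul(30, -6) = -180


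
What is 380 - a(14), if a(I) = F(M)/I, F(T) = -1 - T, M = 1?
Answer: 2661/7 ≈ 380.14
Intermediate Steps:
a(I) = -2/I (a(I) = (-1 - 1*1)/I = (-1 - 1)/I = -2/I)
380 - a(14) = 380 - (-2)/14 = 380 - 1*(-⅐) = 380 + ⅐ = 2661/7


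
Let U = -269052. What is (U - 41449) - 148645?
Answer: -459146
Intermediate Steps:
(U - 41449) - 148645 = (-269052 - 41449) - 148645 = -310501 - 148645 = -459146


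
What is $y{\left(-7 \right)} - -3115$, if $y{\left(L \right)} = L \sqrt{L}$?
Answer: $3115 - 7 i \sqrt{7} \approx 3115.0 - 18.52 i$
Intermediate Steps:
$y{\left(L \right)} = L^{\frac{3}{2}}$
$y{\left(-7 \right)} - -3115 = \left(-7\right)^{\frac{3}{2}} - -3115 = - 7 i \sqrt{7} + 3115 = 3115 - 7 i \sqrt{7}$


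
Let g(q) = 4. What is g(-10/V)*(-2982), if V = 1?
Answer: -11928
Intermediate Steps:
g(-10/V)*(-2982) = 4*(-2982) = -11928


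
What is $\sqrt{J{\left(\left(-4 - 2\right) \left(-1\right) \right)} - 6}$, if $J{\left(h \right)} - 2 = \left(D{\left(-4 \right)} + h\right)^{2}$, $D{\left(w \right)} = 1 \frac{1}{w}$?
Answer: $\frac{\sqrt{465}}{4} \approx 5.391$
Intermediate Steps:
$D{\left(w \right)} = \frac{1}{w}$
$J{\left(h \right)} = 2 + \left(- \frac{1}{4} + h\right)^{2}$ ($J{\left(h \right)} = 2 + \left(\frac{1}{-4} + h\right)^{2} = 2 + \left(- \frac{1}{4} + h\right)^{2}$)
$\sqrt{J{\left(\left(-4 - 2\right) \left(-1\right) \right)} - 6} = \sqrt{\left(2 + \frac{\left(-1 + 4 \left(-4 - 2\right) \left(-1\right)\right)^{2}}{16}\right) - 6} = \sqrt{\left(2 + \frac{\left(-1 + 4 \left(\left(-6\right) \left(-1\right)\right)\right)^{2}}{16}\right) - 6} = \sqrt{\left(2 + \frac{\left(-1 + 4 \cdot 6\right)^{2}}{16}\right) - 6} = \sqrt{\left(2 + \frac{\left(-1 + 24\right)^{2}}{16}\right) - 6} = \sqrt{\left(2 + \frac{23^{2}}{16}\right) - 6} = \sqrt{\left(2 + \frac{1}{16} \cdot 529\right) - 6} = \sqrt{\left(2 + \frac{529}{16}\right) - 6} = \sqrt{\frac{561}{16} - 6} = \sqrt{\frac{465}{16}} = \frac{\sqrt{465}}{4}$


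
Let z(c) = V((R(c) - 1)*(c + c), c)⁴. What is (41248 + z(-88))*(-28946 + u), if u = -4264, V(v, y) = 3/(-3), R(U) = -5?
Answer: -1369879290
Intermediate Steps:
V(v, y) = -1 (V(v, y) = 3*(-⅓) = -1)
z(c) = 1 (z(c) = (-1)⁴ = 1)
(41248 + z(-88))*(-28946 + u) = (41248 + 1)*(-28946 - 4264) = 41249*(-33210) = -1369879290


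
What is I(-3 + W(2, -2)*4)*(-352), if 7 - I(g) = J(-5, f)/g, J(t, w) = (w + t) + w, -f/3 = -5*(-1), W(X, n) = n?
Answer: -1344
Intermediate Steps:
f = -15 (f = -(-15)*(-1) = -3*5 = -15)
J(t, w) = t + 2*w (J(t, w) = (t + w) + w = t + 2*w)
I(g) = 7 + 35/g (I(g) = 7 - (-5 + 2*(-15))/g = 7 - (-5 - 30)/g = 7 - (-35)/g = 7 + 35/g)
I(-3 + W(2, -2)*4)*(-352) = (7 + 35/(-3 - 2*4))*(-352) = (7 + 35/(-3 - 8))*(-352) = (7 + 35/(-11))*(-352) = (7 + 35*(-1/11))*(-352) = (7 - 35/11)*(-352) = (42/11)*(-352) = -1344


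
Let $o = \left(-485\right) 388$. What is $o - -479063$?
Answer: $290883$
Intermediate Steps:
$o = -188180$
$o - -479063 = -188180 - -479063 = -188180 + 479063 = 290883$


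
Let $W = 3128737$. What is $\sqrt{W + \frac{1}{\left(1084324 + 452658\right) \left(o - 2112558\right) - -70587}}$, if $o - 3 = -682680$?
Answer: $\frac{\sqrt{57748839050322598660323573483210}}{4296225810183} \approx 1768.8$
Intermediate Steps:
$o = -682677$ ($o = 3 - 682680 = -682677$)
$\sqrt{W + \frac{1}{\left(1084324 + 452658\right) \left(o - 2112558\right) - -70587}} = \sqrt{3128737 + \frac{1}{\left(1084324 + 452658\right) \left(-682677 - 2112558\right) - -70587}} = \sqrt{3128737 + \frac{1}{1536982 \left(-2795235\right) + 70587}} = \sqrt{3128737 + \frac{1}{-4296225880770 + 70587}} = \sqrt{3128737 + \frac{1}{-4296225810183}} = \sqrt{3128737 - \frac{1}{4296225810183}} = \sqrt{\frac{13441760652674528870}{4296225810183}} = \frac{\sqrt{57748839050322598660323573483210}}{4296225810183}$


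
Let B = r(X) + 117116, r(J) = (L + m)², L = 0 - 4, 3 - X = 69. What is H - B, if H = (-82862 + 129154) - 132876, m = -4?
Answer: -203764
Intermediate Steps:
X = -66 (X = 3 - 1*69 = 3 - 69 = -66)
L = -4
r(J) = 64 (r(J) = (-4 - 4)² = (-8)² = 64)
B = 117180 (B = 64 + 117116 = 117180)
H = -86584 (H = 46292 - 132876 = -86584)
H - B = -86584 - 1*117180 = -86584 - 117180 = -203764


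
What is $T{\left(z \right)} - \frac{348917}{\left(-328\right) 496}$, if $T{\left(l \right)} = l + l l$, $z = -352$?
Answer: $\frac{20100776693}{162688} \approx 1.2355 \cdot 10^{5}$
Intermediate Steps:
$T{\left(l \right)} = l + l^{2}$
$T{\left(z \right)} - \frac{348917}{\left(-328\right) 496} = - 352 \left(1 - 352\right) - \frac{348917}{\left(-328\right) 496} = \left(-352\right) \left(-351\right) - \frac{348917}{-162688} = 123552 - 348917 \left(- \frac{1}{162688}\right) = 123552 - - \frac{348917}{162688} = 123552 + \frac{348917}{162688} = \frac{20100776693}{162688}$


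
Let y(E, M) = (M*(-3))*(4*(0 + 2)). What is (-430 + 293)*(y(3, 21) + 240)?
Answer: 36168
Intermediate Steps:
y(E, M) = -24*M (y(E, M) = (-3*M)*(4*2) = -3*M*8 = -24*M)
(-430 + 293)*(y(3, 21) + 240) = (-430 + 293)*(-24*21 + 240) = -137*(-504 + 240) = -137*(-264) = 36168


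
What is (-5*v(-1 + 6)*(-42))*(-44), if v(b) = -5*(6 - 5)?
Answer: 46200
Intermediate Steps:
v(b) = -5 (v(b) = -5*1 = -5)
(-5*v(-1 + 6)*(-42))*(-44) = (-5*(-5)*(-42))*(-44) = (25*(-42))*(-44) = -1050*(-44) = 46200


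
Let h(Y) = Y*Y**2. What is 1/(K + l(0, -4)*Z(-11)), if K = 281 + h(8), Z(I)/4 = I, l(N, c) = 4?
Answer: 1/617 ≈ 0.0016207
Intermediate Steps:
h(Y) = Y**3
Z(I) = 4*I
K = 793 (K = 281 + 8**3 = 281 + 512 = 793)
1/(K + l(0, -4)*Z(-11)) = 1/(793 + 4*(4*(-11))) = 1/(793 + 4*(-44)) = 1/(793 - 176) = 1/617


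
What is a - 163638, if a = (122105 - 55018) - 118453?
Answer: -215004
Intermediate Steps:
a = -51366 (a = 67087 - 118453 = -51366)
a - 163638 = -51366 - 163638 = -215004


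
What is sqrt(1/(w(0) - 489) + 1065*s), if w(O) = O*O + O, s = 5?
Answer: 2*sqrt(318329709)/489 ≈ 72.973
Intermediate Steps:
w(O) = O + O**2 (w(O) = O**2 + O = O + O**2)
sqrt(1/(w(0) - 489) + 1065*s) = sqrt(1/(0*(1 + 0) - 489) + 1065*5) = sqrt(1/(0*1 - 489) + 5325) = sqrt(1/(0 - 489) + 5325) = sqrt(1/(-489) + 5325) = sqrt(-1/489 + 5325) = sqrt(2603924/489) = 2*sqrt(318329709)/489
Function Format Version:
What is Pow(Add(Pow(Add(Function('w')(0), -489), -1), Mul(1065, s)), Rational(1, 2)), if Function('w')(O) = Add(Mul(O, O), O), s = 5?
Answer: Mul(Rational(2, 489), Pow(318329709, Rational(1, 2))) ≈ 72.973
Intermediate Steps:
Function('w')(O) = Add(O, Pow(O, 2)) (Function('w')(O) = Add(Pow(O, 2), O) = Add(O, Pow(O, 2)))
Pow(Add(Pow(Add(Function('w')(0), -489), -1), Mul(1065, s)), Rational(1, 2)) = Pow(Add(Pow(Add(Mul(0, Add(1, 0)), -489), -1), Mul(1065, 5)), Rational(1, 2)) = Pow(Add(Pow(Add(Mul(0, 1), -489), -1), 5325), Rational(1, 2)) = Pow(Add(Pow(Add(0, -489), -1), 5325), Rational(1, 2)) = Pow(Add(Pow(-489, -1), 5325), Rational(1, 2)) = Pow(Add(Rational(-1, 489), 5325), Rational(1, 2)) = Pow(Rational(2603924, 489), Rational(1, 2)) = Mul(Rational(2, 489), Pow(318329709, Rational(1, 2)))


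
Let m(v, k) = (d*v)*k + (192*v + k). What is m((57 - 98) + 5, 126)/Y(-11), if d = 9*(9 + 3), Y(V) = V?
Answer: 496674/11 ≈ 45152.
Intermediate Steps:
d = 108 (d = 9*12 = 108)
m(v, k) = k + 192*v + 108*k*v (m(v, k) = (108*v)*k + (192*v + k) = 108*k*v + (k + 192*v) = k + 192*v + 108*k*v)
m((57 - 98) + 5, 126)/Y(-11) = (126 + 192*((57 - 98) + 5) + 108*126*((57 - 98) + 5))/(-11) = (126 + 192*(-41 + 5) + 108*126*(-41 + 5))*(-1/11) = (126 + 192*(-36) + 108*126*(-36))*(-1/11) = (126 - 6912 - 489888)*(-1/11) = -496674*(-1/11) = 496674/11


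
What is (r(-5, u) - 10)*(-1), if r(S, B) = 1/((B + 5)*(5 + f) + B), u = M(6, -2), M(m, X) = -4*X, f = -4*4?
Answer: 1351/135 ≈ 10.007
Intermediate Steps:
f = -16
u = 8 (u = -4*(-2) = 8)
r(S, B) = 1/(-55 - 10*B) (r(S, B) = 1/((B + 5)*(5 - 16) + B) = 1/((5 + B)*(-11) + B) = 1/((-55 - 11*B) + B) = 1/(-55 - 10*B))
(r(-5, u) - 10)*(-1) = (1/(5*(-11 - 2*8)) - 10)*(-1) = (1/(5*(-11 - 16)) - 10)*(-1) = ((⅕)/(-27) - 10)*(-1) = ((⅕)*(-1/27) - 10)*(-1) = (-1/135 - 10)*(-1) = -1351/135*(-1) = 1351/135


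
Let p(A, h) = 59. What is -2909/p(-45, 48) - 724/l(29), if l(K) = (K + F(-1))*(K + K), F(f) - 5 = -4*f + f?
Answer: -3142715/63307 ≈ -49.642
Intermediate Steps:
F(f) = 5 - 3*f (F(f) = 5 + (-4*f + f) = 5 - 3*f)
l(K) = 2*K*(8 + K) (l(K) = (K + (5 - 3*(-1)))*(K + K) = (K + (5 + 3))*(2*K) = (K + 8)*(2*K) = (8 + K)*(2*K) = 2*K*(8 + K))
-2909/p(-45, 48) - 724/l(29) = -2909/59 - 724*1/(58*(8 + 29)) = -2909*1/59 - 724/(2*29*37) = -2909/59 - 724/2146 = -2909/59 - 724*1/2146 = -2909/59 - 362/1073 = -3142715/63307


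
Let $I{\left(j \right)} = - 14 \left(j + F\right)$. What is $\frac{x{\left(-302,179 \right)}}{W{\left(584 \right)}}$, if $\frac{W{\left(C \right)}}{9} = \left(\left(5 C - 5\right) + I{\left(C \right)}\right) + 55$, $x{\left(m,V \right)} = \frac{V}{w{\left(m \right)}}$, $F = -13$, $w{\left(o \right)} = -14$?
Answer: $\frac{179}{633024} \approx 0.00028277$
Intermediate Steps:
$I{\left(j \right)} = 182 - 14 j$ ($I{\left(j \right)} = - 14 \left(j - 13\right) = - 14 \left(-13 + j\right) = 182 - 14 j$)
$x{\left(m,V \right)} = - \frac{V}{14}$ ($x{\left(m,V \right)} = \frac{V}{-14} = V \left(- \frac{1}{14}\right) = - \frac{V}{14}$)
$W{\left(C \right)} = 2088 - 81 C$ ($W{\left(C \right)} = 9 \left(\left(\left(5 C - 5\right) - \left(-182 + 14 C\right)\right) + 55\right) = 9 \left(\left(\left(-5 + 5 C\right) - \left(-182 + 14 C\right)\right) + 55\right) = 9 \left(\left(177 - 9 C\right) + 55\right) = 9 \left(232 - 9 C\right) = 2088 - 81 C$)
$\frac{x{\left(-302,179 \right)}}{W{\left(584 \right)}} = \frac{\left(- \frac{1}{14}\right) 179}{2088 - 47304} = - \frac{179}{14 \left(2088 - 47304\right)} = - \frac{179}{14 \left(-45216\right)} = \left(- \frac{179}{14}\right) \left(- \frac{1}{45216}\right) = \frac{179}{633024}$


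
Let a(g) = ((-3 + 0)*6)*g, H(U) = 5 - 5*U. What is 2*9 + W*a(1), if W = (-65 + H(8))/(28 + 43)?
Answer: 3078/71 ≈ 43.352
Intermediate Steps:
W = -100/71 (W = (-65 + (5 - 5*8))/(28 + 43) = (-65 + (5 - 40))/71 = (-65 - 35)*(1/71) = -100*1/71 = -100/71 ≈ -1.4085)
a(g) = -18*g (a(g) = (-3*6)*g = -18*g)
2*9 + W*a(1) = 2*9 - (-1800)/71 = 18 - 100/71*(-18) = 18 + 1800/71 = 3078/71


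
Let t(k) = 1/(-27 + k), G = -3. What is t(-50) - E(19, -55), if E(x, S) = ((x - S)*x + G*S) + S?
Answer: -116733/77 ≈ -1516.0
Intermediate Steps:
E(x, S) = -2*S + x*(x - S) (E(x, S) = ((x - S)*x - 3*S) + S = (x*(x - S) - 3*S) + S = (-3*S + x*(x - S)) + S = -2*S + x*(x - S))
t(-50) - E(19, -55) = 1/(-27 - 50) - (19² - 2*(-55) - 1*(-55)*19) = 1/(-77) - (361 + 110 + 1045) = -1/77 - 1*1516 = -1/77 - 1516 = -116733/77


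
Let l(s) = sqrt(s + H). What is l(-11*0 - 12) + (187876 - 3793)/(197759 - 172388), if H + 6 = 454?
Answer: 61361/8457 + 2*sqrt(109) ≈ 28.136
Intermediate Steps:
H = 448 (H = -6 + 454 = 448)
l(s) = sqrt(448 + s) (l(s) = sqrt(s + 448) = sqrt(448 + s))
l(-11*0 - 12) + (187876 - 3793)/(197759 - 172388) = sqrt(448 + (-11*0 - 12)) + (187876 - 3793)/(197759 - 172388) = sqrt(448 + (0 - 12)) + 184083/25371 = sqrt(448 - 12) + 184083*(1/25371) = sqrt(436) + 61361/8457 = 2*sqrt(109) + 61361/8457 = 61361/8457 + 2*sqrt(109)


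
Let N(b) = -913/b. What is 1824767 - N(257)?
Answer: 468966032/257 ≈ 1.8248e+6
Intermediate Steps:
1824767 - N(257) = 1824767 - (-913)/257 = 1824767 - 1*(-913/257) = 1824767 + 913/257 = 468966032/257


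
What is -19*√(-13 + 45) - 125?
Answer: -125 - 76*√2 ≈ -232.48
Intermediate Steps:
-19*√(-13 + 45) - 125 = -76*√2 - 125 = -125 - 76*√2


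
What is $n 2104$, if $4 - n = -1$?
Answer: $10520$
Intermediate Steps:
$n = 5$ ($n = 4 - -1 = 4 + 1 = 5$)
$n 2104 = 5 \cdot 2104 = 10520$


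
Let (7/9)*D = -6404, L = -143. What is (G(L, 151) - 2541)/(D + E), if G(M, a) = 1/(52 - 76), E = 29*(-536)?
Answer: 426895/3994656 ≈ 0.10687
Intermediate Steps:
E = -15544
D = -57636/7 (D = (9/7)*(-6404) = -57636/7 ≈ -8233.7)
G(M, a) = -1/24 (G(M, a) = 1/(-24) = -1/24)
(G(L, 151) - 2541)/(D + E) = (-1/24 - 2541)/(-57636/7 - 15544) = -60985/(24*(-166444/7)) = -60985/24*(-7/166444) = 426895/3994656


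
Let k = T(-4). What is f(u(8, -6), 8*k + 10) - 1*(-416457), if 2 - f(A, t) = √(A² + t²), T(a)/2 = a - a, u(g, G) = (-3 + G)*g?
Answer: 416459 - 2*√1321 ≈ 4.1639e+5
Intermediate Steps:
u(g, G) = g*(-3 + G)
T(a) = 0 (T(a) = 2*(a - a) = 2*0 = 0)
k = 0
f(A, t) = 2 - √(A² + t²)
f(u(8, -6), 8*k + 10) - 1*(-416457) = (2 - √((8*(-3 - 6))² + (8*0 + 10)²)) - 1*(-416457) = (2 - √((8*(-9))² + (0 + 10)²)) + 416457 = (2 - √((-72)² + 10²)) + 416457 = (2 - √(5184 + 100)) + 416457 = (2 - √5284) + 416457 = (2 - 2*√1321) + 416457 = 416459 - 2*√1321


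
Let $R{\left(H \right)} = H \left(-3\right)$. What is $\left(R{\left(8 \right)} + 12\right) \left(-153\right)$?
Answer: $1836$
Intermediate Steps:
$R{\left(H \right)} = - 3 H$
$\left(R{\left(8 \right)} + 12\right) \left(-153\right) = \left(\left(-3\right) 8 + 12\right) \left(-153\right) = \left(-24 + 12\right) \left(-153\right) = \left(-12\right) \left(-153\right) = 1836$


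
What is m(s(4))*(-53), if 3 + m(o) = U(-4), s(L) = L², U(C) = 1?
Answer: 106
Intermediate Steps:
m(o) = -2 (m(o) = -3 + 1 = -2)
m(s(4))*(-53) = -2*(-53) = 106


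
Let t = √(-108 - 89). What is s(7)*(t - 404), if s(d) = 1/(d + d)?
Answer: -202/7 + I*√197/14 ≈ -28.857 + 1.0025*I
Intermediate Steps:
s(d) = 1/(2*d)
t = I*√197 (t = √(-197) = I*√197 ≈ 14.036*I)
s(7)*(t - 404) = ((½)/7)*(I*√197 - 404) = ((½)*(⅐))*(-404 + I*√197) = (-404 + I*√197)/14 = -202/7 + I*√197/14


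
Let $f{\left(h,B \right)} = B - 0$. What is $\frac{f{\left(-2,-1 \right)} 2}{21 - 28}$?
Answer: $\frac{2}{7} \approx 0.28571$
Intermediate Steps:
$f{\left(h,B \right)} = B$ ($f{\left(h,B \right)} = B + 0 = B$)
$\frac{f{\left(-2,-1 \right)} 2}{21 - 28} = \frac{\left(-1\right) 2}{21 - 28} = - \frac{2}{-7} = \left(-2\right) \left(- \frac{1}{7}\right) = \frac{2}{7}$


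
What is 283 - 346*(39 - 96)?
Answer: 20005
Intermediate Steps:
283 - 346*(39 - 96) = 283 - 346*(-57) = 283 + 19722 = 20005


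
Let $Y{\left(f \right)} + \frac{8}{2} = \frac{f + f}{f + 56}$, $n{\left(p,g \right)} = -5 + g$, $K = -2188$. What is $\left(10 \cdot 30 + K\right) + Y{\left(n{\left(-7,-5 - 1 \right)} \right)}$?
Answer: $- \frac{85162}{45} \approx -1892.5$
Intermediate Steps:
$Y{\left(f \right)} = -4 + \frac{2 f}{56 + f}$ ($Y{\left(f \right)} = -4 + \frac{f + f}{f + 56} = -4 + \frac{2 f}{56 + f}$)
$\left(10 \cdot 30 + K\right) + Y{\left(n{\left(-7,-5 - 1 \right)} \right)} = \left(10 \cdot 30 - 2188\right) + \frac{2 \left(-112 - \left(-5 - 6\right)\right)}{56 - 11} = \left(300 - 2188\right) + \frac{2 \left(-112 - \left(-5 - 6\right)\right)}{56 - 11} = -1888 + \frac{2 \left(-112 - \left(-5 - 6\right)\right)}{56 - 11} = -1888 + \frac{2 \left(-112 - -11\right)}{56 - 11} = -1888 + \frac{2 \left(-112 + 11\right)}{45} = -1888 + 2 \cdot \frac{1}{45} \left(-101\right) = -1888 - \frac{202}{45} = - \frac{85162}{45}$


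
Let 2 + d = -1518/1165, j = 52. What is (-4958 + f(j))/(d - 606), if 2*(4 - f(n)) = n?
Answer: 2900850/354919 ≈ 8.1733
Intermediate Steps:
d = -3848/1165 (d = -2 - 1518/1165 = -3848/1165 ≈ -3.3030)
f(n) = 4 - n/2
(-4958 + f(j))/(d - 606) = (-4958 + (4 - 1/2*52))/(-3848/1165 - 606) = (-4958 + (4 - 26))/(-709838/1165) = (-4958 - 22)*(-1165/709838) = -4980*(-1165/709838) = 2900850/354919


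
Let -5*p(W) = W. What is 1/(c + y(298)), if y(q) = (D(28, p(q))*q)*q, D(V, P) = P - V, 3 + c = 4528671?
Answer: -5/16252812 ≈ -3.0764e-7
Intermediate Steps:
c = 4528668 (c = -3 + 4528671 = 4528668)
p(W) = -W/5
y(q) = q**2*(-28 - q/5) (y(q) = ((-q/5 - 1*28)*q)*q = ((-q/5 - 28)*q)*q = ((-28 - q/5)*q)*q = (q*(-28 - q/5))*q = q**2*(-28 - q/5))
1/(c + y(298)) = 1/(4528668 + (1/5)*298**2*(-140 - 1*298)) = 1/(4528668 + (1/5)*88804*(-140 - 298)) = 1/(4528668 + (1/5)*88804*(-438)) = 1/(4528668 - 38896152/5) = 1/(-16252812/5) = -5/16252812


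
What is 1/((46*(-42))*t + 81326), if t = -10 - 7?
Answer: 1/114170 ≈ 8.7589e-6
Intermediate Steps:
t = -17
1/((46*(-42))*t + 81326) = 1/((46*(-42))*(-17) + 81326) = 1/(-1932*(-17) + 81326) = 1/(32844 + 81326) = 1/114170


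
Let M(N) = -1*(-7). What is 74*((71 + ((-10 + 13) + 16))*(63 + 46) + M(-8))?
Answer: 726458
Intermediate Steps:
M(N) = 7
74*((71 + ((-10 + 13) + 16))*(63 + 46) + M(-8)) = 74*((71 + ((-10 + 13) + 16))*(63 + 46) + 7) = 74*((71 + (3 + 16))*109 + 7) = 74*((71 + 19)*109 + 7) = 74*(90*109 + 7) = 74*(9810 + 7) = 74*9817 = 726458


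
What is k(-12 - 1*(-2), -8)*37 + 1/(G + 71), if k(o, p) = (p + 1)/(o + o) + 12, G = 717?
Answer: 450097/985 ≈ 456.95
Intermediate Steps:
k(o, p) = 12 + (1 + p)/(2*o) (k(o, p) = (1 + p)/((2*o)) + 12 = (1 + p)*(1/(2*o)) + 12 = (1 + p)/(2*o) + 12 = 12 + (1 + p)/(2*o))
k(-12 - 1*(-2), -8)*37 + 1/(G + 71) = ((1 - 8 + 24*(-12 - 1*(-2)))/(2*(-12 - 1*(-2))))*37 + 1/(717 + 71) = ((1 - 8 + 24*(-12 + 2))/(2*(-12 + 2)))*37 + 1/788 = ((½)*(1 - 8 + 24*(-10))/(-10))*37 + 1/788 = ((½)*(-⅒)*(1 - 8 - 240))*37 + 1/788 = ((½)*(-⅒)*(-247))*37 + 1/788 = (247/20)*37 + 1/788 = 9139/20 + 1/788 = 450097/985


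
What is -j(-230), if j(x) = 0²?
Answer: 0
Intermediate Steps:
j(x) = 0
-j(-230) = -1*0 = 0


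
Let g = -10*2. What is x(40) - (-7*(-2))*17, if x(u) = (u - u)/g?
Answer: -238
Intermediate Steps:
g = -20
x(u) = 0 (x(u) = (u - u)/(-20) = 0*(-1/20) = 0)
x(40) - (-7*(-2))*17 = 0 - (-7*(-2))*17 = 0 - 14*17 = 0 - 1*238 = 0 - 238 = -238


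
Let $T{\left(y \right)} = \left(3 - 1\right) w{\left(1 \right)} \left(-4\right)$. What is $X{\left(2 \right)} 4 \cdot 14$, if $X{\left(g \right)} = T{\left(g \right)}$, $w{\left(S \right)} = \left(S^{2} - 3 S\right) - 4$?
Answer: $2688$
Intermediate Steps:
$w{\left(S \right)} = -4 + S^{2} - 3 S$
$T{\left(y \right)} = 48$ ($T{\left(y \right)} = \left(3 - 1\right) \left(-4 + 1^{2} - 3\right) \left(-4\right) = \left(3 - 1\right) \left(-4 + 1 - 3\right) \left(-4\right) = 2 \left(-6\right) \left(-4\right) = \left(-12\right) \left(-4\right) = 48$)
$X{\left(g \right)} = 48$
$X{\left(2 \right)} 4 \cdot 14 = 48 \cdot 4 \cdot 14 = 192 \cdot 14 = 2688$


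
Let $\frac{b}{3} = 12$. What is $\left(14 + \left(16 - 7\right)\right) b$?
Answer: $828$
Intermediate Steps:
$b = 36$ ($b = 3 \cdot 12 = 36$)
$\left(14 + \left(16 - 7\right)\right) b = \left(14 + \left(16 - 7\right)\right) 36 = \left(14 + 9\right) 36 = 23 \cdot 36 = 828$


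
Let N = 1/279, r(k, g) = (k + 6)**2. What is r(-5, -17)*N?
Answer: 1/279 ≈ 0.0035842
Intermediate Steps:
r(k, g) = (6 + k)**2
N = 1/279 ≈ 0.0035842
r(-5, -17)*N = (6 - 5)**2*(1/279) = 1**2*(1/279) = 1*(1/279) = 1/279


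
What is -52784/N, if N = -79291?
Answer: 52784/79291 ≈ 0.66570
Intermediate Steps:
-52784/N = -52784/(-79291) = -52784*(-1/79291) = 52784/79291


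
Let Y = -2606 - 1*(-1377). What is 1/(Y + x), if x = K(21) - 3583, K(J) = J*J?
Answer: -1/4371 ≈ -0.00022878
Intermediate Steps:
K(J) = J²
Y = -1229 (Y = -2606 + 1377 = -1229)
x = -3142 (x = 21² - 3583 = 441 - 3583 = -3142)
1/(Y + x) = 1/(-1229 - 3142) = 1/(-4371) = -1/4371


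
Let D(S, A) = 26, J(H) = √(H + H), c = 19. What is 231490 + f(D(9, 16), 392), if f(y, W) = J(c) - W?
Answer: 231098 + √38 ≈ 2.3110e+5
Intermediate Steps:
J(H) = √2*√H (J(H) = √(2*H) = √2*√H)
f(y, W) = √38 - W (f(y, W) = √2*√19 - W = √38 - W)
231490 + f(D(9, 16), 392) = 231490 + (√38 - 1*392) = 231490 + (√38 - 392) = 231490 + (-392 + √38) = 231098 + √38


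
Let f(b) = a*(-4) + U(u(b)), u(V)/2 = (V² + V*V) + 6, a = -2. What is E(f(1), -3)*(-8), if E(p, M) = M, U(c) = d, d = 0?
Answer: 24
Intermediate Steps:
u(V) = 12 + 4*V² (u(V) = 2*((V² + V*V) + 6) = 2*((V² + V²) + 6) = 2*(2*V² + 6) = 2*(6 + 2*V²) = 12 + 4*V²)
U(c) = 0
f(b) = 8 (f(b) = -2*(-4) + 0 = 8 + 0 = 8)
E(f(1), -3)*(-8) = -3*(-8) = 24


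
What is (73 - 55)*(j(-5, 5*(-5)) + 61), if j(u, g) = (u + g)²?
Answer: 17298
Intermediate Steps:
j(u, g) = (g + u)²
(73 - 55)*(j(-5, 5*(-5)) + 61) = (73 - 55)*((5*(-5) - 5)² + 61) = 18*((-25 - 5)² + 61) = 18*((-30)² + 61) = 18*(900 + 61) = 18*961 = 17298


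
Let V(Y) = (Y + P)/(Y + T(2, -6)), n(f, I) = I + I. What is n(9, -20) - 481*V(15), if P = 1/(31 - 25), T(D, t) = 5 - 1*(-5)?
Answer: -49771/150 ≈ -331.81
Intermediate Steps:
T(D, t) = 10 (T(D, t) = 5 + 5 = 10)
n(f, I) = 2*I
P = ⅙ (P = 1/6 = ⅙ ≈ 0.16667)
V(Y) = (⅙ + Y)/(10 + Y) (V(Y) = (Y + ⅙)/(Y + 10) = (⅙ + Y)/(10 + Y))
n(9, -20) - 481*V(15) = 2*(-20) - 481*(⅙ + 15)/(10 + 15) = -40 - 481*91/(25*6) = -40 - 481*91/150 = -40 - 43771/150 = -49771/150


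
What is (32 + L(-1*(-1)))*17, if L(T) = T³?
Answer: 561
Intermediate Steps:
(32 + L(-1*(-1)))*17 = (32 + (-1*(-1))³)*17 = (32 + 1³)*17 = (32 + 1)*17 = 33*17 = 561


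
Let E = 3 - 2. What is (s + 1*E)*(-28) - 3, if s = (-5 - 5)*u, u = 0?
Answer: -31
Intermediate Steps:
E = 1
s = 0 (s = (-5 - 5)*0 = -10*0 = 0)
(s + 1*E)*(-28) - 3 = (0 + 1*1)*(-28) - 3 = (0 + 1)*(-28) - 3 = 1*(-28) - 3 = -28 - 3 = -31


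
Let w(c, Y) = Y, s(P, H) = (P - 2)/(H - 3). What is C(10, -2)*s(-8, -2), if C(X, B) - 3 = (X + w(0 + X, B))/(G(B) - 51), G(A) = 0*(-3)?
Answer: 290/51 ≈ 5.6863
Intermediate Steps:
G(A) = 0
s(P, H) = (-2 + P)/(-3 + H)
C(X, B) = 3 - B/51 - X/51 (C(X, B) = 3 + (X + B)/(0 - 51) = 3 + (B + X)/(-51) = 3 + (B + X)*(-1/51) = 3 + (-B/51 - X/51) = 3 - B/51 - X/51)
C(10, -2)*s(-8, -2) = (3 - 1/51*(-2) - 1/51*10)*((-2 - 8)/(-3 - 2)) = (3 + 2/51 - 10/51)*(-10/(-5)) = 145*(-⅕*(-10))/51 = (145/51)*2 = 290/51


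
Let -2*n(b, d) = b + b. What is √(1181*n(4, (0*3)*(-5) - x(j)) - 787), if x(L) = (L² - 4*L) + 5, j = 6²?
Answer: I*√5511 ≈ 74.236*I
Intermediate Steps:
j = 36
x(L) = 5 + L² - 4*L
n(b, d) = -b (n(b, d) = -(b + b)/2 = -b)
√(1181*n(4, (0*3)*(-5) - x(j)) - 787) = √(1181*(-1*4) - 787) = √(1181*(-4) - 787) = √(-4724 - 787) = √(-5511) = I*√5511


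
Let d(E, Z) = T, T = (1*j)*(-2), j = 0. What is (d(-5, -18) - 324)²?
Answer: 104976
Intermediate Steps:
T = 0 (T = (1*0)*(-2) = 0*(-2) = 0)
d(E, Z) = 0
(d(-5, -18) - 324)² = (0 - 324)² = (-324)² = 104976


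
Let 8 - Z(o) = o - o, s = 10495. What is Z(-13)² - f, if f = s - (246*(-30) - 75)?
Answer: -17886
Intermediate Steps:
Z(o) = 8 (Z(o) = 8 - (o - o) = 8 - 1*0 = 8 + 0 = 8)
f = 17950 (f = 10495 - (246*(-30) - 75) = 10495 - (-7380 - 75) = 10495 - 1*(-7455) = 10495 + 7455 = 17950)
Z(-13)² - f = 8² - 1*17950 = 64 - 17950 = -17886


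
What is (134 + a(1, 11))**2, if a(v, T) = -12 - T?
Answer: 12321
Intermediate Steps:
(134 + a(1, 11))**2 = (134 + (-12 - 1*11))**2 = (134 + (-12 - 11))**2 = (134 - 23)**2 = 111**2 = 12321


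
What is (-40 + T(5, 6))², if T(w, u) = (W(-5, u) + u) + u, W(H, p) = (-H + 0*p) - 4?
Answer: 729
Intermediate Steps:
W(H, p) = -4 - H (W(H, p) = (-H + 0) - 4 = -H - 4 = -4 - H)
T(w, u) = 1 + 2*u (T(w, u) = ((-4 - 1*(-5)) + u) + u = ((-4 + 5) + u) + u = (1 + u) + u = 1 + 2*u)
(-40 + T(5, 6))² = (-40 + (1 + 2*6))² = (-40 + (1 + 12))² = (-40 + 13)² = (-27)² = 729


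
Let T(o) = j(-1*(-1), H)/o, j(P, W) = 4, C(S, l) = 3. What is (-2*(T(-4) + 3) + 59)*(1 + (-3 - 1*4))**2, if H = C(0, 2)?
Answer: 1980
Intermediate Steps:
H = 3
T(o) = 4/o
(-2*(T(-4) + 3) + 59)*(1 + (-3 - 1*4))**2 = (-2*(4/(-4) + 3) + 59)*(1 + (-3 - 1*4))**2 = (-2*(4*(-1/4) + 3) + 59)*(1 + (-3 - 4))**2 = (-2*(-1 + 3) + 59)*(1 - 7)**2 = (-2*2 + 59)*(-6)**2 = (-4 + 59)*36 = 55*36 = 1980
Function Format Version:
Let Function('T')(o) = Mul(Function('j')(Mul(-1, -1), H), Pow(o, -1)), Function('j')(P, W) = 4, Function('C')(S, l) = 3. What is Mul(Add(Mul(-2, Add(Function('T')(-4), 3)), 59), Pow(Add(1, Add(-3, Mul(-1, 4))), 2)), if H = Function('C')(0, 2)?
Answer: 1980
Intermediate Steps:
H = 3
Function('T')(o) = Mul(4, Pow(o, -1))
Mul(Add(Mul(-2, Add(Function('T')(-4), 3)), 59), Pow(Add(1, Add(-3, Mul(-1, 4))), 2)) = Mul(Add(Mul(-2, Add(Mul(4, Pow(-4, -1)), 3)), 59), Pow(Add(1, Add(-3, Mul(-1, 4))), 2)) = Mul(Add(Mul(-2, Add(Mul(4, Rational(-1, 4)), 3)), 59), Pow(Add(1, Add(-3, -4)), 2)) = Mul(Add(Mul(-2, Add(-1, 3)), 59), Pow(Add(1, -7), 2)) = Mul(Add(Mul(-2, 2), 59), Pow(-6, 2)) = Mul(Add(-4, 59), 36) = Mul(55, 36) = 1980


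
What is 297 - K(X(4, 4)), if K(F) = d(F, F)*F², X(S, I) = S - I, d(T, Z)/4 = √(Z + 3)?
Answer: 297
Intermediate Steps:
d(T, Z) = 4*√(3 + Z) (d(T, Z) = 4*√(Z + 3) = 4*√(3 + Z))
K(F) = 4*F²*√(3 + F) (K(F) = (4*√(3 + F))*F² = 4*F²*√(3 + F))
297 - K(X(4, 4)) = 297 - 4*(4 - 1*4)²*√(3 + (4 - 1*4)) = 297 - 4*(4 - 4)²*√(3 + (4 - 4)) = 297 - 4*0²*√(3 + 0) = 297 - 4*0*√3 = 297 - 1*0 = 297 + 0 = 297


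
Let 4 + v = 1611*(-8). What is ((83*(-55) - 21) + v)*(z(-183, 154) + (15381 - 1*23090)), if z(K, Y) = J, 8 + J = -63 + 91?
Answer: 134388342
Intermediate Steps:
v = -12892 (v = -4 + 1611*(-8) = -4 - 12888 = -12892)
J = 20 (J = -8 + (-63 + 91) = -8 + 28 = 20)
z(K, Y) = 20
((83*(-55) - 21) + v)*(z(-183, 154) + (15381 - 1*23090)) = ((83*(-55) - 21) - 12892)*(20 + (15381 - 1*23090)) = ((-4565 - 21) - 12892)*(20 + (15381 - 23090)) = (-4586 - 12892)*(20 - 7709) = -17478*(-7689) = 134388342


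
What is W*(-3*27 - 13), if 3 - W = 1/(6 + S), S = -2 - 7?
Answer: -940/3 ≈ -313.33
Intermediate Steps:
S = -9
W = 10/3 (W = 3 - 1/(6 - 9) = 3 - 1/(-3) = 3 - 1*(-1/3) = 3 + 1/3 = 10/3 ≈ 3.3333)
W*(-3*27 - 13) = 10*(-3*27 - 13)/3 = 10*(-81 - 13)/3 = (10/3)*(-94) = -940/3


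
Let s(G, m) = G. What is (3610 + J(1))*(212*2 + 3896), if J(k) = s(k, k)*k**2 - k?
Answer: 15595200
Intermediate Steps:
J(k) = k**3 - k (J(k) = k*k**2 - k = k**3 - k)
(3610 + J(1))*(212*2 + 3896) = (3610 + (1**3 - 1*1))*(212*2 + 3896) = (3610 + (1 - 1))*(424 + 3896) = (3610 + 0)*4320 = 3610*4320 = 15595200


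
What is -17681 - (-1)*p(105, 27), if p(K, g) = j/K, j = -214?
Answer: -1856719/105 ≈ -17683.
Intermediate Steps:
p(K, g) = -214/K
-17681 - (-1)*p(105, 27) = -17681 - (-1)*(-214/105) = -17681 - (-1)*(-214*1/105) = -17681 - (-1)*(-214)/105 = -17681 - 1*214/105 = -17681 - 214/105 = -1856719/105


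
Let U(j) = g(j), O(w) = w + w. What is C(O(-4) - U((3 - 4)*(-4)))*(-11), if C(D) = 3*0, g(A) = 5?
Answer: 0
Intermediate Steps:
O(w) = 2*w
U(j) = 5
C(D) = 0
C(O(-4) - U((3 - 4)*(-4)))*(-11) = 0*(-11) = 0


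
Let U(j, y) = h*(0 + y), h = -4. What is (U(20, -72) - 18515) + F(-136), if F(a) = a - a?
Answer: -18227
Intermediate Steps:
U(j, y) = -4*y (U(j, y) = -4*(0 + y) = -4*y)
F(a) = 0
(U(20, -72) - 18515) + F(-136) = (-4*(-72) - 18515) + 0 = (288 - 18515) + 0 = -18227 + 0 = -18227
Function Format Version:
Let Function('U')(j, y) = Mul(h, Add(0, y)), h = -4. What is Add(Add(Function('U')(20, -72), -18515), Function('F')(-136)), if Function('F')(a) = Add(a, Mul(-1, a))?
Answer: -18227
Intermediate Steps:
Function('U')(j, y) = Mul(-4, y) (Function('U')(j, y) = Mul(-4, Add(0, y)) = Mul(-4, y))
Function('F')(a) = 0
Add(Add(Function('U')(20, -72), -18515), Function('F')(-136)) = Add(Add(Mul(-4, -72), -18515), 0) = Add(Add(288, -18515), 0) = Add(-18227, 0) = -18227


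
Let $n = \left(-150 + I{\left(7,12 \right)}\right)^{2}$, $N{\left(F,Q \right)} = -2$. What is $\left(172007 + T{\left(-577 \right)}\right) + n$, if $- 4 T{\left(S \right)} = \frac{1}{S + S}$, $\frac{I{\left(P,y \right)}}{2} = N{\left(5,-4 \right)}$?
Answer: $\frac{903457369}{4616} \approx 1.9572 \cdot 10^{5}$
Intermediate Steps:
$I{\left(P,y \right)} = -4$ ($I{\left(P,y \right)} = 2 \left(-2\right) = -4$)
$T{\left(S \right)} = - \frac{1}{8 S}$ ($T{\left(S \right)} = - \frac{1}{4 \left(S + S\right)} = - \frac{1}{4 \cdot 2 S} = - \frac{\frac{1}{2} \frac{1}{S}}{4} = - \frac{1}{8 S}$)
$n = 23716$ ($n = \left(-150 - 4\right)^{2} = \left(-154\right)^{2} = 23716$)
$\left(172007 + T{\left(-577 \right)}\right) + n = \left(172007 - \frac{1}{8 \left(-577\right)}\right) + 23716 = \left(172007 - - \frac{1}{4616}\right) + 23716 = \left(172007 + \frac{1}{4616}\right) + 23716 = \frac{793984313}{4616} + 23716 = \frac{903457369}{4616}$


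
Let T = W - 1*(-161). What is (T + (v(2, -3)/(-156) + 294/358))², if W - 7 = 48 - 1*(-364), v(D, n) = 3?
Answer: 29225971271025/86638864 ≈ 3.3733e+5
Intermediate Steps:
W = 419 (W = 7 + (48 - 1*(-364)) = 7 + (48 + 364) = 7 + 412 = 419)
T = 580 (T = 419 - 1*(-161) = 419 + 161 = 580)
(T + (v(2, -3)/(-156) + 294/358))² = (580 + (3/(-156) + 294/358))² = (580 + (3*(-1/156) + 294*(1/358)))² = (580 + (-1/52 + 147/179))² = (580 + 7465/9308)² = (5406105/9308)² = 29225971271025/86638864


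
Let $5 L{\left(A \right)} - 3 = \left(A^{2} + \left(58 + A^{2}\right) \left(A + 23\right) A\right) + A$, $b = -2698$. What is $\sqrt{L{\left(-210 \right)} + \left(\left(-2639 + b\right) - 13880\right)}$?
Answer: $\frac{2 \sqrt{2167540585}}{5} \approx 18623.0$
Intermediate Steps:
$L{\left(A \right)} = \frac{3}{5} + \frac{A}{5} + \frac{A^{2}}{5} + \frac{A \left(23 + A\right) \left(58 + A^{2}\right)}{5}$ ($L{\left(A \right)} = \frac{3}{5} + \frac{\left(A^{2} + \left(58 + A^{2}\right) \left(A + 23\right) A\right) + A}{5} = \frac{3}{5} + \frac{\left(A^{2} + \left(58 + A^{2}\right) \left(23 + A\right) A\right) + A}{5} = \frac{3}{5} + \frac{\left(A^{2} + \left(23 + A\right) \left(58 + A^{2}\right) A\right) + A}{5} = \frac{3}{5} + \frac{\left(A^{2} + A \left(23 + A\right) \left(58 + A^{2}\right)\right) + A}{5} = \frac{3}{5} + \frac{A + A^{2} + A \left(23 + A\right) \left(58 + A^{2}\right)}{5} = \frac{3}{5} + \left(\frac{A}{5} + \frac{A^{2}}{5} + \frac{A \left(23 + A\right) \left(58 + A^{2}\right)}{5}\right) = \frac{3}{5} + \frac{A}{5} + \frac{A^{2}}{5} + \frac{A \left(23 + A\right) \left(58 + A^{2}\right)}{5}$)
$\sqrt{L{\left(-210 \right)} + \left(\left(-2639 + b\right) - 13880\right)} = \sqrt{\left(\frac{3}{5} + 267 \left(-210\right) + \frac{\left(-210\right)^{4}}{5} + \frac{23 \left(-210\right)^{3}}{5} + \frac{59 \left(-210\right)^{2}}{5}\right) - 19217} = \sqrt{\left(\frac{3}{5} - 56070 + \frac{1}{5} \cdot 1944810000 + \frac{23}{5} \left(-9261000\right) + \frac{59}{5} \cdot 44100\right) - 19217} = \sqrt{\left(\frac{3}{5} - 56070 + 388962000 - 42600600 + 520380\right) - 19217} = \sqrt{\frac{1734128553}{5} - 19217} = \sqrt{\frac{1734032468}{5}} = \frac{2 \sqrt{2167540585}}{5}$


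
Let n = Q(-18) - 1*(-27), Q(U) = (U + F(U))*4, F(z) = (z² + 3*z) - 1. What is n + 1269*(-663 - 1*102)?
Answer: -969754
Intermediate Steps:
F(z) = -1 + z² + 3*z
Q(U) = -4 + 4*U² + 16*U (Q(U) = (U + (-1 + U² + 3*U))*4 = (-1 + U² + 4*U)*4 = -4 + 4*U² + 16*U)
n = 1031 (n = (-4 + 4*(-18)² + 16*(-18)) - 1*(-27) = (-4 + 4*324 - 288) + 27 = (-4 + 1296 - 288) + 27 = 1004 + 27 = 1031)
n + 1269*(-663 - 1*102) = 1031 + 1269*(-663 - 1*102) = 1031 + 1269*(-663 - 102) = 1031 + 1269*(-765) = 1031 - 970785 = -969754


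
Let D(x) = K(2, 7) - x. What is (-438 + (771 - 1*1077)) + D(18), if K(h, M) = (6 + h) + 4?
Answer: -750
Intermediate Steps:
K(h, M) = 10 + h
D(x) = 12 - x (D(x) = (10 + 2) - x = 12 - x)
(-438 + (771 - 1*1077)) + D(18) = (-438 + (771 - 1*1077)) + (12 - 1*18) = (-438 + (771 - 1077)) + (12 - 18) = (-438 - 306) - 6 = -744 - 6 = -750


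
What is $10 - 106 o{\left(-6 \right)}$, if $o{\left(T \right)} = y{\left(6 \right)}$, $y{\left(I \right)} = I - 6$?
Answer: $10$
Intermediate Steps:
$y{\left(I \right)} = -6 + I$ ($y{\left(I \right)} = I - 6 = -6 + I$)
$o{\left(T \right)} = 0$ ($o{\left(T \right)} = -6 + 6 = 0$)
$10 - 106 o{\left(-6 \right)} = 10 - 0 = 10 + 0 = 10$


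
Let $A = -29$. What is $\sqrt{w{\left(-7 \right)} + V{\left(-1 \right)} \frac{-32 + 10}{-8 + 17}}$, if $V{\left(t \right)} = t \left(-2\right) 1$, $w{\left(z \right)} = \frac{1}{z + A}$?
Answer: $\frac{i \sqrt{177}}{6} \approx 2.2174 i$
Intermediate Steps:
$w{\left(z \right)} = \frac{1}{-29 + z}$ ($w{\left(z \right)} = \frac{1}{z - 29} = \frac{1}{-29 + z}$)
$V{\left(t \right)} = - 2 t$ ($V{\left(t \right)} = - 2 t 1 = - 2 t$)
$\sqrt{w{\left(-7 \right)} + V{\left(-1 \right)} \frac{-32 + 10}{-8 + 17}} = \sqrt{\frac{1}{-29 - 7} + \left(-2\right) \left(-1\right) \frac{-32 + 10}{-8 + 17}} = \sqrt{\frac{1}{-36} + 2 \left(- \frac{22}{9}\right)} = \sqrt{- \frac{1}{36} + 2 \left(\left(-22\right) \frac{1}{9}\right)} = \sqrt{- \frac{1}{36} + 2 \left(- \frac{22}{9}\right)} = \sqrt{- \frac{1}{36} - \frac{44}{9}} = \sqrt{- \frac{59}{12}} = \frac{i \sqrt{177}}{6}$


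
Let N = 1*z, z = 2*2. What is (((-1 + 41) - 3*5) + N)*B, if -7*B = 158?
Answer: -4582/7 ≈ -654.57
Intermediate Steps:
z = 4
B = -158/7 (B = -⅐*158 = -158/7 ≈ -22.571)
N = 4 (N = 1*4 = 4)
(((-1 + 41) - 3*5) + N)*B = (((-1 + 41) - 3*5) + 4)*(-158/7) = ((40 - 15) + 4)*(-158/7) = (25 + 4)*(-158/7) = 29*(-158/7) = -4582/7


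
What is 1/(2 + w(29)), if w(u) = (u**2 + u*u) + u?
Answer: 1/1713 ≈ 0.00058377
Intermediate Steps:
w(u) = u + 2*u**2 (w(u) = (u**2 + u**2) + u = 2*u**2 + u = u + 2*u**2)
1/(2 + w(29)) = 1/(2 + 29*(1 + 2*29)) = 1/(2 + 29*(1 + 58)) = 1/(2 + 29*59) = 1/(2 + 1711) = 1/1713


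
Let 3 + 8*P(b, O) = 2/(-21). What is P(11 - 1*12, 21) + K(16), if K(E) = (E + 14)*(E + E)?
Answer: 161215/168 ≈ 959.61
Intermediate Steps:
K(E) = 2*E*(14 + E) (K(E) = (14 + E)*(2*E) = 2*E*(14 + E))
P(b, O) = -65/168 (P(b, O) = -3/8 + (2/(-21))/8 = -3/8 + (2*(-1/21))/8 = -3/8 + (1/8)*(-2/21) = -3/8 - 1/84 = -65/168)
P(11 - 1*12, 21) + K(16) = -65/168 + 2*16*(14 + 16) = -65/168 + 2*16*30 = -65/168 + 960 = 161215/168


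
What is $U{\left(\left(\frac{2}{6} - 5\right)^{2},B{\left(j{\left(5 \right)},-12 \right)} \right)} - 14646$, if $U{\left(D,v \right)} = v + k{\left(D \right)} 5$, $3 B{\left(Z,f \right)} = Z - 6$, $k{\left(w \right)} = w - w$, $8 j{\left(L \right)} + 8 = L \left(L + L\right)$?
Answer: $- \frac{58585}{4} \approx -14646.0$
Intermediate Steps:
$j{\left(L \right)} = -1 + \frac{L^{2}}{4}$ ($j{\left(L \right)} = -1 + \frac{L \left(L + L\right)}{8} = -1 + \frac{L 2 L}{8} = -1 + \frac{2 L^{2}}{8} = -1 + \frac{L^{2}}{4}$)
$k{\left(w \right)} = 0$
$B{\left(Z,f \right)} = -2 + \frac{Z}{3}$ ($B{\left(Z,f \right)} = \frac{Z - 6}{3} = \frac{-6 + Z}{3} = -2 + \frac{Z}{3}$)
$U{\left(D,v \right)} = v$ ($U{\left(D,v \right)} = v + 0 \cdot 5 = v + 0 = v$)
$U{\left(\left(\frac{2}{6} - 5\right)^{2},B{\left(j{\left(5 \right)},-12 \right)} \right)} - 14646 = \left(-2 + \frac{-1 + \frac{5^{2}}{4}}{3}\right) - 14646 = \left(-2 + \frac{-1 + \frac{1}{4} \cdot 25}{3}\right) - 14646 = \left(-2 + \frac{-1 + \frac{25}{4}}{3}\right) - 14646 = \left(-2 + \frac{1}{3} \cdot \frac{21}{4}\right) - 14646 = \left(-2 + \frac{7}{4}\right) - 14646 = - \frac{1}{4} - 14646 = - \frac{58585}{4}$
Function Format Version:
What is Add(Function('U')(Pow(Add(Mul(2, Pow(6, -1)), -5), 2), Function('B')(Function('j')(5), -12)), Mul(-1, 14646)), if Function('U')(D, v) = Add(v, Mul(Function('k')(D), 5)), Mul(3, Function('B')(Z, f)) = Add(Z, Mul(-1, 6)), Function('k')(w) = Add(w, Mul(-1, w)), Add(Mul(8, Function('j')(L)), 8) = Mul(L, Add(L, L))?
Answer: Rational(-58585, 4) ≈ -14646.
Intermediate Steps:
Function('j')(L) = Add(-1, Mul(Rational(1, 4), Pow(L, 2))) (Function('j')(L) = Add(-1, Mul(Rational(1, 8), Mul(L, Add(L, L)))) = Add(-1, Mul(Rational(1, 8), Mul(L, Mul(2, L)))) = Add(-1, Mul(Rational(1, 8), Mul(2, Pow(L, 2)))) = Add(-1, Mul(Rational(1, 4), Pow(L, 2))))
Function('k')(w) = 0
Function('B')(Z, f) = Add(-2, Mul(Rational(1, 3), Z)) (Function('B')(Z, f) = Mul(Rational(1, 3), Add(Z, Mul(-1, 6))) = Mul(Rational(1, 3), Add(Z, -6)) = Mul(Rational(1, 3), Add(-6, Z)) = Add(-2, Mul(Rational(1, 3), Z)))
Function('U')(D, v) = v (Function('U')(D, v) = Add(v, Mul(0, 5)) = Add(v, 0) = v)
Add(Function('U')(Pow(Add(Mul(2, Pow(6, -1)), -5), 2), Function('B')(Function('j')(5), -12)), Mul(-1, 14646)) = Add(Add(-2, Mul(Rational(1, 3), Add(-1, Mul(Rational(1, 4), Pow(5, 2))))), Mul(-1, 14646)) = Add(Add(-2, Mul(Rational(1, 3), Add(-1, Mul(Rational(1, 4), 25)))), -14646) = Add(Add(-2, Mul(Rational(1, 3), Add(-1, Rational(25, 4)))), -14646) = Add(Add(-2, Mul(Rational(1, 3), Rational(21, 4))), -14646) = Add(Add(-2, Rational(7, 4)), -14646) = Add(Rational(-1, 4), -14646) = Rational(-58585, 4)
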